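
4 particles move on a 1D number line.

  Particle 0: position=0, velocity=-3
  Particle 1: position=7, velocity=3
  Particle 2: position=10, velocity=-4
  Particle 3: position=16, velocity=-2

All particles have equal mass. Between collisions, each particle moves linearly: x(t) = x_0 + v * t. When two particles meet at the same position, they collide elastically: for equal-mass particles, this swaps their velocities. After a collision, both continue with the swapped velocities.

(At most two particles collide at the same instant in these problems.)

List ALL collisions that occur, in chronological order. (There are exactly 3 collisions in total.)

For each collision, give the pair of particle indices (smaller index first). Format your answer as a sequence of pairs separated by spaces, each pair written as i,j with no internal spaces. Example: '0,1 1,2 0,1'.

Answer: 1,2 2,3 0,1

Derivation:
Collision at t=3/7: particles 1 and 2 swap velocities; positions: p0=-9/7 p1=58/7 p2=58/7 p3=106/7; velocities now: v0=-3 v1=-4 v2=3 v3=-2
Collision at t=9/5: particles 2 and 3 swap velocities; positions: p0=-27/5 p1=14/5 p2=62/5 p3=62/5; velocities now: v0=-3 v1=-4 v2=-2 v3=3
Collision at t=10: particles 0 and 1 swap velocities; positions: p0=-30 p1=-30 p2=-4 p3=37; velocities now: v0=-4 v1=-3 v2=-2 v3=3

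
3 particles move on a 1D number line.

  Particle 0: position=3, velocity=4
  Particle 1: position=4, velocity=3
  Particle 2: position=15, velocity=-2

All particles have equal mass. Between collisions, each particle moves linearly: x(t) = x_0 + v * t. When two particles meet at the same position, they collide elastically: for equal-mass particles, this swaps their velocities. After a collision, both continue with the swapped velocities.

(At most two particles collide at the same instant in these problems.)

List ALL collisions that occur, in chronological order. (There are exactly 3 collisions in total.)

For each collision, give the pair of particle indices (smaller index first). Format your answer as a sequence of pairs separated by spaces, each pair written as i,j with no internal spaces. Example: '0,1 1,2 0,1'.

Answer: 0,1 1,2 0,1

Derivation:
Collision at t=1: particles 0 and 1 swap velocities; positions: p0=7 p1=7 p2=13; velocities now: v0=3 v1=4 v2=-2
Collision at t=2: particles 1 and 2 swap velocities; positions: p0=10 p1=11 p2=11; velocities now: v0=3 v1=-2 v2=4
Collision at t=11/5: particles 0 and 1 swap velocities; positions: p0=53/5 p1=53/5 p2=59/5; velocities now: v0=-2 v1=3 v2=4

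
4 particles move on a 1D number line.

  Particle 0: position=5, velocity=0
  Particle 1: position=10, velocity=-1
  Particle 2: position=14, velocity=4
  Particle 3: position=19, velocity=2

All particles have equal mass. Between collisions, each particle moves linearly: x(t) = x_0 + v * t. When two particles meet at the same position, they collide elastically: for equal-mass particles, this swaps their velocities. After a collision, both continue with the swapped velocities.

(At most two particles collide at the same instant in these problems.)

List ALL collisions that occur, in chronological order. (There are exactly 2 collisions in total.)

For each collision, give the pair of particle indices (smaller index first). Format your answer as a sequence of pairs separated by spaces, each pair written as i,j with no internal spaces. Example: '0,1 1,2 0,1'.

Answer: 2,3 0,1

Derivation:
Collision at t=5/2: particles 2 and 3 swap velocities; positions: p0=5 p1=15/2 p2=24 p3=24; velocities now: v0=0 v1=-1 v2=2 v3=4
Collision at t=5: particles 0 and 1 swap velocities; positions: p0=5 p1=5 p2=29 p3=34; velocities now: v0=-1 v1=0 v2=2 v3=4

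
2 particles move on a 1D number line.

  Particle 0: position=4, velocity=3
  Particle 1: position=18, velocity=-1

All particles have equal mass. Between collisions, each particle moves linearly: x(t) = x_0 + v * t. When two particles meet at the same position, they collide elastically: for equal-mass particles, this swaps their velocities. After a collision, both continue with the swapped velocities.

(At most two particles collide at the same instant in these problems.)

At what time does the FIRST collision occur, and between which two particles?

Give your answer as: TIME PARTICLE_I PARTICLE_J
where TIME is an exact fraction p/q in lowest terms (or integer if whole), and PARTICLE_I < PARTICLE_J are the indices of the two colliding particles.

Pair (0,1): pos 4,18 vel 3,-1 -> gap=14, closing at 4/unit, collide at t=7/2
Earliest collision: t=7/2 between 0 and 1

Answer: 7/2 0 1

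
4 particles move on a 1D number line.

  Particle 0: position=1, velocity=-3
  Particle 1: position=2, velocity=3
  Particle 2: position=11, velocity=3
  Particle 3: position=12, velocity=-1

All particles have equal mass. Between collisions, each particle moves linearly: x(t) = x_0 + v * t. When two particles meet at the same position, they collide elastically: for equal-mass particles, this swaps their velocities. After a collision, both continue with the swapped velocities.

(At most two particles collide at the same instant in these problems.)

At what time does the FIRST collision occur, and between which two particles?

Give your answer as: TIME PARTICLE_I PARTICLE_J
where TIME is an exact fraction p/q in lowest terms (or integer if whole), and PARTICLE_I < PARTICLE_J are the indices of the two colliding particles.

Pair (0,1): pos 1,2 vel -3,3 -> not approaching (rel speed -6 <= 0)
Pair (1,2): pos 2,11 vel 3,3 -> not approaching (rel speed 0 <= 0)
Pair (2,3): pos 11,12 vel 3,-1 -> gap=1, closing at 4/unit, collide at t=1/4
Earliest collision: t=1/4 between 2 and 3

Answer: 1/4 2 3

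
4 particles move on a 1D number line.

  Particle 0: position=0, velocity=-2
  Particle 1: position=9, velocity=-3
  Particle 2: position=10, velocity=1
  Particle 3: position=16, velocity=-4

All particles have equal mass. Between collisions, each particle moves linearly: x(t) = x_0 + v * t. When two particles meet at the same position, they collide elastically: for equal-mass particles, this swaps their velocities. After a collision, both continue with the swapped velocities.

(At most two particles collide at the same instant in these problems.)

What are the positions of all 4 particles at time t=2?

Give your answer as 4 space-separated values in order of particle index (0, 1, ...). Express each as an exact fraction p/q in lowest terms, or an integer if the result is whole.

Answer: -4 3 8 12

Derivation:
Collision at t=6/5: particles 2 and 3 swap velocities; positions: p0=-12/5 p1=27/5 p2=56/5 p3=56/5; velocities now: v0=-2 v1=-3 v2=-4 v3=1
Advance to t=2 (no further collisions before then); velocities: v0=-2 v1=-3 v2=-4 v3=1; positions = -4 3 8 12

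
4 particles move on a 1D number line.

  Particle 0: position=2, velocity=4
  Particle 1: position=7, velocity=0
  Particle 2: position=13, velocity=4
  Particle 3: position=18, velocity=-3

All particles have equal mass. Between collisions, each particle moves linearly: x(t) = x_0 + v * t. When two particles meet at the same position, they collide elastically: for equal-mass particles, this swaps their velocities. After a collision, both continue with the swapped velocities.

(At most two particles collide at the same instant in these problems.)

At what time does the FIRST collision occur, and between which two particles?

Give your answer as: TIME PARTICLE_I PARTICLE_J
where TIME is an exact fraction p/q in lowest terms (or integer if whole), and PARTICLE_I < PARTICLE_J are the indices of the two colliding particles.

Answer: 5/7 2 3

Derivation:
Pair (0,1): pos 2,7 vel 4,0 -> gap=5, closing at 4/unit, collide at t=5/4
Pair (1,2): pos 7,13 vel 0,4 -> not approaching (rel speed -4 <= 0)
Pair (2,3): pos 13,18 vel 4,-3 -> gap=5, closing at 7/unit, collide at t=5/7
Earliest collision: t=5/7 between 2 and 3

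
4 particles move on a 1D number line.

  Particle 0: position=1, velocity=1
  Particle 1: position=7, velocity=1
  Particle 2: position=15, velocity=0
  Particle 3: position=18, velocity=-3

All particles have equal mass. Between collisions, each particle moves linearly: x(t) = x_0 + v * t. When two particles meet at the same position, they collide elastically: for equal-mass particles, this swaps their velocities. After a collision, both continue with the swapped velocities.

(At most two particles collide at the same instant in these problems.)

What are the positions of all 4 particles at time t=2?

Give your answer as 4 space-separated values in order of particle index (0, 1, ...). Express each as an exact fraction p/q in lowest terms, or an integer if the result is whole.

Collision at t=1: particles 2 and 3 swap velocities; positions: p0=2 p1=8 p2=15 p3=15; velocities now: v0=1 v1=1 v2=-3 v3=0
Advance to t=2 (no further collisions before then); velocities: v0=1 v1=1 v2=-3 v3=0; positions = 3 9 12 15

Answer: 3 9 12 15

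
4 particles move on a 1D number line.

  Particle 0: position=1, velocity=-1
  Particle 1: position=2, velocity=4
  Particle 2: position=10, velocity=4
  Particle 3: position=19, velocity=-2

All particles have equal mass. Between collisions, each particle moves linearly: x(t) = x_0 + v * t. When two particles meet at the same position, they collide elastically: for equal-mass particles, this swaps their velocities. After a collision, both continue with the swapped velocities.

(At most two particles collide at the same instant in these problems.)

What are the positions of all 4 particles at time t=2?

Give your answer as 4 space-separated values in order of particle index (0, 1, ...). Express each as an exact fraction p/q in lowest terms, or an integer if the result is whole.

Answer: -1 10 15 18

Derivation:
Collision at t=3/2: particles 2 and 3 swap velocities; positions: p0=-1/2 p1=8 p2=16 p3=16; velocities now: v0=-1 v1=4 v2=-2 v3=4
Advance to t=2 (no further collisions before then); velocities: v0=-1 v1=4 v2=-2 v3=4; positions = -1 10 15 18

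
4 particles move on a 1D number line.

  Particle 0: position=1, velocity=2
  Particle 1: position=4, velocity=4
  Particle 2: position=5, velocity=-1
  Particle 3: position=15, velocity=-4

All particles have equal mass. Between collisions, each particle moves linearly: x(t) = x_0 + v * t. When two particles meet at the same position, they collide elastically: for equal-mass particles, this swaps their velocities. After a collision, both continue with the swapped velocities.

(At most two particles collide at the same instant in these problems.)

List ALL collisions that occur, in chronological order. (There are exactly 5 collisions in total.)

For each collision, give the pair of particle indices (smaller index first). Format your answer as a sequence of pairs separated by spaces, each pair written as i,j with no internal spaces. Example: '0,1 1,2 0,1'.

Collision at t=1/5: particles 1 and 2 swap velocities; positions: p0=7/5 p1=24/5 p2=24/5 p3=71/5; velocities now: v0=2 v1=-1 v2=4 v3=-4
Collision at t=4/3: particles 0 and 1 swap velocities; positions: p0=11/3 p1=11/3 p2=28/3 p3=29/3; velocities now: v0=-1 v1=2 v2=4 v3=-4
Collision at t=11/8: particles 2 and 3 swap velocities; positions: p0=29/8 p1=15/4 p2=19/2 p3=19/2; velocities now: v0=-1 v1=2 v2=-4 v3=4
Collision at t=7/3: particles 1 and 2 swap velocities; positions: p0=8/3 p1=17/3 p2=17/3 p3=40/3; velocities now: v0=-1 v1=-4 v2=2 v3=4
Collision at t=10/3: particles 0 and 1 swap velocities; positions: p0=5/3 p1=5/3 p2=23/3 p3=52/3; velocities now: v0=-4 v1=-1 v2=2 v3=4

Answer: 1,2 0,1 2,3 1,2 0,1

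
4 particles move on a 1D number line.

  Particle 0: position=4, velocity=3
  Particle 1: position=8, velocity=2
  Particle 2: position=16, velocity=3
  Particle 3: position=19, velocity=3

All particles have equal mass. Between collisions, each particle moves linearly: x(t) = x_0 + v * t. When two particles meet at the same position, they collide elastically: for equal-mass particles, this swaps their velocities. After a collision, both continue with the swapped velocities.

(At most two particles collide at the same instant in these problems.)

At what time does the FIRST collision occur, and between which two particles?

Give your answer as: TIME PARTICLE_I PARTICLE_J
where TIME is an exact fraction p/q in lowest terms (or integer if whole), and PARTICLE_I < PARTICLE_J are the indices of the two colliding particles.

Answer: 4 0 1

Derivation:
Pair (0,1): pos 4,8 vel 3,2 -> gap=4, closing at 1/unit, collide at t=4
Pair (1,2): pos 8,16 vel 2,3 -> not approaching (rel speed -1 <= 0)
Pair (2,3): pos 16,19 vel 3,3 -> not approaching (rel speed 0 <= 0)
Earliest collision: t=4 between 0 and 1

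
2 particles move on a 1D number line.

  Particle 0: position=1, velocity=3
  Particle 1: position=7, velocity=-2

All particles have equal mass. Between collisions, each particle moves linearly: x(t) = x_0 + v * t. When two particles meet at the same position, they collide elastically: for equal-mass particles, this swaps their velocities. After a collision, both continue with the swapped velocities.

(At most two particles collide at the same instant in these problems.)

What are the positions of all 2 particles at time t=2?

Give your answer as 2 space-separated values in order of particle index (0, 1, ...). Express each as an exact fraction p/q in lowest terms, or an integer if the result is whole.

Collision at t=6/5: particles 0 and 1 swap velocities; positions: p0=23/5 p1=23/5; velocities now: v0=-2 v1=3
Advance to t=2 (no further collisions before then); velocities: v0=-2 v1=3; positions = 3 7

Answer: 3 7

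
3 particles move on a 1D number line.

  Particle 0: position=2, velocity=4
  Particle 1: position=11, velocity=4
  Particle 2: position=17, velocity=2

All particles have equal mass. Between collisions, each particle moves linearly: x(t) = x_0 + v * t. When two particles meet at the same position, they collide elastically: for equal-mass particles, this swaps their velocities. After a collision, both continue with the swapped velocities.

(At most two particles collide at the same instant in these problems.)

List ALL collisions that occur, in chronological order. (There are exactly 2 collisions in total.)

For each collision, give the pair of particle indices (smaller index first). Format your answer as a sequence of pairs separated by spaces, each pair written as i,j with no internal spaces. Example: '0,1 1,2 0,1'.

Collision at t=3: particles 1 and 2 swap velocities; positions: p0=14 p1=23 p2=23; velocities now: v0=4 v1=2 v2=4
Collision at t=15/2: particles 0 and 1 swap velocities; positions: p0=32 p1=32 p2=41; velocities now: v0=2 v1=4 v2=4

Answer: 1,2 0,1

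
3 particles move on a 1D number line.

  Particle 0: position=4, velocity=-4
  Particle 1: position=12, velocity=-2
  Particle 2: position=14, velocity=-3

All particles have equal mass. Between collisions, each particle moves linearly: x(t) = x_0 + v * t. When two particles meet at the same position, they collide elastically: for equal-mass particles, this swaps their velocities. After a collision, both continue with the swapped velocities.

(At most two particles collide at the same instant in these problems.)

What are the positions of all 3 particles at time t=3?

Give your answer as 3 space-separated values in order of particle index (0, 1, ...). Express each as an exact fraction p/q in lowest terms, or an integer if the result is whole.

Answer: -8 5 6

Derivation:
Collision at t=2: particles 1 and 2 swap velocities; positions: p0=-4 p1=8 p2=8; velocities now: v0=-4 v1=-3 v2=-2
Advance to t=3 (no further collisions before then); velocities: v0=-4 v1=-3 v2=-2; positions = -8 5 6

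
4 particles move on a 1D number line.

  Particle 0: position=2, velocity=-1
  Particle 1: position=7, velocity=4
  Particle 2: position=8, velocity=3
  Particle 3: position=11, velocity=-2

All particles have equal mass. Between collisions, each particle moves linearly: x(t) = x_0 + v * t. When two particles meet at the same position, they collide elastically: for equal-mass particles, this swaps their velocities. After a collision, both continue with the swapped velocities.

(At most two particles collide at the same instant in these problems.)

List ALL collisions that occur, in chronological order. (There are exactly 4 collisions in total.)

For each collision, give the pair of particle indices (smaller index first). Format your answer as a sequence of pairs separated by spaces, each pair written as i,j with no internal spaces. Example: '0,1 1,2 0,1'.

Answer: 2,3 1,2 2,3 0,1

Derivation:
Collision at t=3/5: particles 2 and 3 swap velocities; positions: p0=7/5 p1=47/5 p2=49/5 p3=49/5; velocities now: v0=-1 v1=4 v2=-2 v3=3
Collision at t=2/3: particles 1 and 2 swap velocities; positions: p0=4/3 p1=29/3 p2=29/3 p3=10; velocities now: v0=-1 v1=-2 v2=4 v3=3
Collision at t=1: particles 2 and 3 swap velocities; positions: p0=1 p1=9 p2=11 p3=11; velocities now: v0=-1 v1=-2 v2=3 v3=4
Collision at t=9: particles 0 and 1 swap velocities; positions: p0=-7 p1=-7 p2=35 p3=43; velocities now: v0=-2 v1=-1 v2=3 v3=4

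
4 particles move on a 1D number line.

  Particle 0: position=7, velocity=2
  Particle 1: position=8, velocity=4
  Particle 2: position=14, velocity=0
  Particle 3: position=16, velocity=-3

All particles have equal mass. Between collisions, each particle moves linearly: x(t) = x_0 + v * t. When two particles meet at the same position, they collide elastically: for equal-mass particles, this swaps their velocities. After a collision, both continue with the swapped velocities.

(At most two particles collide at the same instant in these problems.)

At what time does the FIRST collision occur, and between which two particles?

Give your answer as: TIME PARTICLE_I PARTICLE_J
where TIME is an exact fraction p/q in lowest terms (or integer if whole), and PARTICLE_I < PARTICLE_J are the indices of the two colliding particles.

Answer: 2/3 2 3

Derivation:
Pair (0,1): pos 7,8 vel 2,4 -> not approaching (rel speed -2 <= 0)
Pair (1,2): pos 8,14 vel 4,0 -> gap=6, closing at 4/unit, collide at t=3/2
Pair (2,3): pos 14,16 vel 0,-3 -> gap=2, closing at 3/unit, collide at t=2/3
Earliest collision: t=2/3 between 2 and 3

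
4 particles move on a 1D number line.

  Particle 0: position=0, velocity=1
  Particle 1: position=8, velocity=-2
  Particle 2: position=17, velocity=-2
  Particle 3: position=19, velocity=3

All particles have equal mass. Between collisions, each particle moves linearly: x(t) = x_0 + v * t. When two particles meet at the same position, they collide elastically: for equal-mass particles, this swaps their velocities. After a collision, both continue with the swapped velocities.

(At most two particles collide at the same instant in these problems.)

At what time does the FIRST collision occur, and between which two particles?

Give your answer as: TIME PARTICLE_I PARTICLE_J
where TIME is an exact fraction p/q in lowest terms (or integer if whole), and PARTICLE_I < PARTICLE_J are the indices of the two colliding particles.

Answer: 8/3 0 1

Derivation:
Pair (0,1): pos 0,8 vel 1,-2 -> gap=8, closing at 3/unit, collide at t=8/3
Pair (1,2): pos 8,17 vel -2,-2 -> not approaching (rel speed 0 <= 0)
Pair (2,3): pos 17,19 vel -2,3 -> not approaching (rel speed -5 <= 0)
Earliest collision: t=8/3 between 0 and 1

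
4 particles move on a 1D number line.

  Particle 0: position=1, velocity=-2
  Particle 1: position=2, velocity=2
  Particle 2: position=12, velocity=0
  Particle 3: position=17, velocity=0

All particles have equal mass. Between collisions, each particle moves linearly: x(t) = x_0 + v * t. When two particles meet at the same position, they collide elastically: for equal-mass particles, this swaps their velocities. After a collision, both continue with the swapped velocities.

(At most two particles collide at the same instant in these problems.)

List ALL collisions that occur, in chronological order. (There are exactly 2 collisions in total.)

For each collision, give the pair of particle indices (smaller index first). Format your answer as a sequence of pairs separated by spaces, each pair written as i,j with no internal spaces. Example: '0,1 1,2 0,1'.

Collision at t=5: particles 1 and 2 swap velocities; positions: p0=-9 p1=12 p2=12 p3=17; velocities now: v0=-2 v1=0 v2=2 v3=0
Collision at t=15/2: particles 2 and 3 swap velocities; positions: p0=-14 p1=12 p2=17 p3=17; velocities now: v0=-2 v1=0 v2=0 v3=2

Answer: 1,2 2,3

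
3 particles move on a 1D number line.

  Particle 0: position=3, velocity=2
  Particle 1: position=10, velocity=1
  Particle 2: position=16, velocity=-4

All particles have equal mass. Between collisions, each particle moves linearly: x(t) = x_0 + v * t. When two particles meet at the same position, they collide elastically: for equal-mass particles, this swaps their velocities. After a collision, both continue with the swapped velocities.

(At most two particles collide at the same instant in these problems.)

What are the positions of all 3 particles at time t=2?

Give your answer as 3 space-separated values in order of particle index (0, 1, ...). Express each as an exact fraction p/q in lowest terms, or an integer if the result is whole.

Answer: 7 8 12

Derivation:
Collision at t=6/5: particles 1 and 2 swap velocities; positions: p0=27/5 p1=56/5 p2=56/5; velocities now: v0=2 v1=-4 v2=1
Advance to t=2 (no further collisions before then); velocities: v0=2 v1=-4 v2=1; positions = 7 8 12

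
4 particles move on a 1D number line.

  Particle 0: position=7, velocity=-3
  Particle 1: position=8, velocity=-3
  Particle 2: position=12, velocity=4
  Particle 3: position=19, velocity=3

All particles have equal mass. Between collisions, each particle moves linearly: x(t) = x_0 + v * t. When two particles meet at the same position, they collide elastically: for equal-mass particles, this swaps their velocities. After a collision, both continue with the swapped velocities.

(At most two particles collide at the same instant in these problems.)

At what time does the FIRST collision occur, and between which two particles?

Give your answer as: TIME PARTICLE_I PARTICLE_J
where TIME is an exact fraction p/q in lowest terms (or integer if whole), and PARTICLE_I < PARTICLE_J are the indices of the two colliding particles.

Pair (0,1): pos 7,8 vel -3,-3 -> not approaching (rel speed 0 <= 0)
Pair (1,2): pos 8,12 vel -3,4 -> not approaching (rel speed -7 <= 0)
Pair (2,3): pos 12,19 vel 4,3 -> gap=7, closing at 1/unit, collide at t=7
Earliest collision: t=7 between 2 and 3

Answer: 7 2 3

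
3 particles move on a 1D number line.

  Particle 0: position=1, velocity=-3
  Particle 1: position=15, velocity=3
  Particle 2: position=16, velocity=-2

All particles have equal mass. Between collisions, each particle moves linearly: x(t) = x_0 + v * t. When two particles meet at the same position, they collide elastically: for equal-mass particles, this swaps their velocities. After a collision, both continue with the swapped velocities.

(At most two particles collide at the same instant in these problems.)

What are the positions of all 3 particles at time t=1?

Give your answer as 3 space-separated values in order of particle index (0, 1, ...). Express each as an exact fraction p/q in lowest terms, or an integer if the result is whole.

Collision at t=1/5: particles 1 and 2 swap velocities; positions: p0=2/5 p1=78/5 p2=78/5; velocities now: v0=-3 v1=-2 v2=3
Advance to t=1 (no further collisions before then); velocities: v0=-3 v1=-2 v2=3; positions = -2 14 18

Answer: -2 14 18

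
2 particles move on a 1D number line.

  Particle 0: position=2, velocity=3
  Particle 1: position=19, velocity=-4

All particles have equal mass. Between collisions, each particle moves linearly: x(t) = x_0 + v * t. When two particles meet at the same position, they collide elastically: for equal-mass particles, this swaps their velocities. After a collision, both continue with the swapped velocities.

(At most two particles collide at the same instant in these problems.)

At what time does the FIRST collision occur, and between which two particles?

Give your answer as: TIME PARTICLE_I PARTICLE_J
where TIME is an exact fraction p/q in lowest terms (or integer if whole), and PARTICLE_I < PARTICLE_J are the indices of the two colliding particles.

Answer: 17/7 0 1

Derivation:
Pair (0,1): pos 2,19 vel 3,-4 -> gap=17, closing at 7/unit, collide at t=17/7
Earliest collision: t=17/7 between 0 and 1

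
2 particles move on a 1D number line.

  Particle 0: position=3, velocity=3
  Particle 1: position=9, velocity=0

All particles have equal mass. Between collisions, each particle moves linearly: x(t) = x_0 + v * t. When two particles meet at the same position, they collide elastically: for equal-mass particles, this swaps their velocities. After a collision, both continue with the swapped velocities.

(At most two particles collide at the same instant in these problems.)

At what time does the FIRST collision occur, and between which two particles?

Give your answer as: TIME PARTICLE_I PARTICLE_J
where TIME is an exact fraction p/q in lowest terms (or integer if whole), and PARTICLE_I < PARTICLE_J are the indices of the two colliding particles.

Answer: 2 0 1

Derivation:
Pair (0,1): pos 3,9 vel 3,0 -> gap=6, closing at 3/unit, collide at t=2
Earliest collision: t=2 between 0 and 1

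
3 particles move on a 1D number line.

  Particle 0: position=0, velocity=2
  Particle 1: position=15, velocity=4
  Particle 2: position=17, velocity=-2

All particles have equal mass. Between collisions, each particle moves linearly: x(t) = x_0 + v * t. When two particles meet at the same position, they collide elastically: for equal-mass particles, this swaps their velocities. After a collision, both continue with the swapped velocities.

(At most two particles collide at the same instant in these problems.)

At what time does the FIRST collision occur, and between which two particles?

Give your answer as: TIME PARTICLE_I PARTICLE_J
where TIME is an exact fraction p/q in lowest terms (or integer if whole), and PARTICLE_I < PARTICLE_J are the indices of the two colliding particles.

Pair (0,1): pos 0,15 vel 2,4 -> not approaching (rel speed -2 <= 0)
Pair (1,2): pos 15,17 vel 4,-2 -> gap=2, closing at 6/unit, collide at t=1/3
Earliest collision: t=1/3 between 1 and 2

Answer: 1/3 1 2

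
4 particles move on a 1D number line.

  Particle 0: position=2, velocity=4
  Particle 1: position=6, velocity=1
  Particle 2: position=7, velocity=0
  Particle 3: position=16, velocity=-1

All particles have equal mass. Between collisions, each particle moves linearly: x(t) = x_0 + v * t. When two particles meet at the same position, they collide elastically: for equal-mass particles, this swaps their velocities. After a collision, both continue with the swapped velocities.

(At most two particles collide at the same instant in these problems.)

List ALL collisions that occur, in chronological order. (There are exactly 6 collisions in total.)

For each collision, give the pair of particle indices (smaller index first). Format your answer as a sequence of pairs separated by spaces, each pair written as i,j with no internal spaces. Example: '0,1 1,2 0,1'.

Answer: 1,2 0,1 1,2 2,3 1,2 0,1

Derivation:
Collision at t=1: particles 1 and 2 swap velocities; positions: p0=6 p1=7 p2=7 p3=15; velocities now: v0=4 v1=0 v2=1 v3=-1
Collision at t=5/4: particles 0 and 1 swap velocities; positions: p0=7 p1=7 p2=29/4 p3=59/4; velocities now: v0=0 v1=4 v2=1 v3=-1
Collision at t=4/3: particles 1 and 2 swap velocities; positions: p0=7 p1=22/3 p2=22/3 p3=44/3; velocities now: v0=0 v1=1 v2=4 v3=-1
Collision at t=14/5: particles 2 and 3 swap velocities; positions: p0=7 p1=44/5 p2=66/5 p3=66/5; velocities now: v0=0 v1=1 v2=-1 v3=4
Collision at t=5: particles 1 and 2 swap velocities; positions: p0=7 p1=11 p2=11 p3=22; velocities now: v0=0 v1=-1 v2=1 v3=4
Collision at t=9: particles 0 and 1 swap velocities; positions: p0=7 p1=7 p2=15 p3=38; velocities now: v0=-1 v1=0 v2=1 v3=4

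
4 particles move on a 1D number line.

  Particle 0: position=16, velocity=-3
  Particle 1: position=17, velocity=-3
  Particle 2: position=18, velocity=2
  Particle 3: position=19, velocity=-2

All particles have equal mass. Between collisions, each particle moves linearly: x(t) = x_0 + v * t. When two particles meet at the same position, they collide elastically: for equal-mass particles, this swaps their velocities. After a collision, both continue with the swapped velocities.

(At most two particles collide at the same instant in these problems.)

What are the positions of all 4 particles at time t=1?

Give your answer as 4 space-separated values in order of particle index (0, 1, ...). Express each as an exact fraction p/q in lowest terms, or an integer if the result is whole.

Collision at t=1/4: particles 2 and 3 swap velocities; positions: p0=61/4 p1=65/4 p2=37/2 p3=37/2; velocities now: v0=-3 v1=-3 v2=-2 v3=2
Advance to t=1 (no further collisions before then); velocities: v0=-3 v1=-3 v2=-2 v3=2; positions = 13 14 17 20

Answer: 13 14 17 20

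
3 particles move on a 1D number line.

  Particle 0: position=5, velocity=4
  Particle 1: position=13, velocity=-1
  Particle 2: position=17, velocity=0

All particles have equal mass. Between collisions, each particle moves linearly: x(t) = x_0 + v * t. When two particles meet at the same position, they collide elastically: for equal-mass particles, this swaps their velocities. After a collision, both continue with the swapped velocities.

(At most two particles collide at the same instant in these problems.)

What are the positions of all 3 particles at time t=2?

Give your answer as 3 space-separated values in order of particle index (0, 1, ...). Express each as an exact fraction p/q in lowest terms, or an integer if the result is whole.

Answer: 11 13 17

Derivation:
Collision at t=8/5: particles 0 and 1 swap velocities; positions: p0=57/5 p1=57/5 p2=17; velocities now: v0=-1 v1=4 v2=0
Advance to t=2 (no further collisions before then); velocities: v0=-1 v1=4 v2=0; positions = 11 13 17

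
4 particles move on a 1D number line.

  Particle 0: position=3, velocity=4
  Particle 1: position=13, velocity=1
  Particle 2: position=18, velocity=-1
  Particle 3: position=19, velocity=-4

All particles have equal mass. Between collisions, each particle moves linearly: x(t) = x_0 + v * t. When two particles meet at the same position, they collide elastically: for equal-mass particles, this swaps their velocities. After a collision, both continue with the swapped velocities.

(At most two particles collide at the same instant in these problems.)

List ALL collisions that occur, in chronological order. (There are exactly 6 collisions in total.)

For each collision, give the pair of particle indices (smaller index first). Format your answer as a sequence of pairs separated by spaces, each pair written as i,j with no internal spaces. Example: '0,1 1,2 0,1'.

Collision at t=1/3: particles 2 and 3 swap velocities; positions: p0=13/3 p1=40/3 p2=53/3 p3=53/3; velocities now: v0=4 v1=1 v2=-4 v3=-1
Collision at t=6/5: particles 1 and 2 swap velocities; positions: p0=39/5 p1=71/5 p2=71/5 p3=84/5; velocities now: v0=4 v1=-4 v2=1 v3=-1
Collision at t=2: particles 0 and 1 swap velocities; positions: p0=11 p1=11 p2=15 p3=16; velocities now: v0=-4 v1=4 v2=1 v3=-1
Collision at t=5/2: particles 2 and 3 swap velocities; positions: p0=9 p1=13 p2=31/2 p3=31/2; velocities now: v0=-4 v1=4 v2=-1 v3=1
Collision at t=3: particles 1 and 2 swap velocities; positions: p0=7 p1=15 p2=15 p3=16; velocities now: v0=-4 v1=-1 v2=4 v3=1
Collision at t=10/3: particles 2 and 3 swap velocities; positions: p0=17/3 p1=44/3 p2=49/3 p3=49/3; velocities now: v0=-4 v1=-1 v2=1 v3=4

Answer: 2,3 1,2 0,1 2,3 1,2 2,3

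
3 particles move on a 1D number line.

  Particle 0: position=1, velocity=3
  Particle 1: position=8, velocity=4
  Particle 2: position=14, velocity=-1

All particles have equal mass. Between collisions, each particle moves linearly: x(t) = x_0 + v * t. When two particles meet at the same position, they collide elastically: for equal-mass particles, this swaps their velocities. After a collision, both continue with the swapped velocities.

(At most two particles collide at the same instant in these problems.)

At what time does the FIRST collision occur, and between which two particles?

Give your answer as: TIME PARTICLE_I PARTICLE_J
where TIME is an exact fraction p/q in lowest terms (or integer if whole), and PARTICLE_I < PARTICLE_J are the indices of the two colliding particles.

Pair (0,1): pos 1,8 vel 3,4 -> not approaching (rel speed -1 <= 0)
Pair (1,2): pos 8,14 vel 4,-1 -> gap=6, closing at 5/unit, collide at t=6/5
Earliest collision: t=6/5 between 1 and 2

Answer: 6/5 1 2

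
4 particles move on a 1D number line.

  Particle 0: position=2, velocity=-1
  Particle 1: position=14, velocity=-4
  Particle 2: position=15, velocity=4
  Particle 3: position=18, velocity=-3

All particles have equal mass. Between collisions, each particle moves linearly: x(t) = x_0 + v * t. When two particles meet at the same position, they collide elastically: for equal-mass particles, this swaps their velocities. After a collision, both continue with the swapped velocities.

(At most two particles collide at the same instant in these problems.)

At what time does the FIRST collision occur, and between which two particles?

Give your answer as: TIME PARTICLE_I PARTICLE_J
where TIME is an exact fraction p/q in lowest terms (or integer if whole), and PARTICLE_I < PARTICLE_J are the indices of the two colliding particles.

Answer: 3/7 2 3

Derivation:
Pair (0,1): pos 2,14 vel -1,-4 -> gap=12, closing at 3/unit, collide at t=4
Pair (1,2): pos 14,15 vel -4,4 -> not approaching (rel speed -8 <= 0)
Pair (2,3): pos 15,18 vel 4,-3 -> gap=3, closing at 7/unit, collide at t=3/7
Earliest collision: t=3/7 between 2 and 3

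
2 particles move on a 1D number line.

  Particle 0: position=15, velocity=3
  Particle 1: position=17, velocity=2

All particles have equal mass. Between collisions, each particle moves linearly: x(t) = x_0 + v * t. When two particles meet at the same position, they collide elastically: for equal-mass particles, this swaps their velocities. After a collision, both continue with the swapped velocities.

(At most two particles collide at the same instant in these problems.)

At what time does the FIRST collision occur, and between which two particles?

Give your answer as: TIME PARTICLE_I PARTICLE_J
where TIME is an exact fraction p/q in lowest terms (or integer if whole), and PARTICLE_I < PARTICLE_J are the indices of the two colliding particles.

Pair (0,1): pos 15,17 vel 3,2 -> gap=2, closing at 1/unit, collide at t=2
Earliest collision: t=2 between 0 and 1

Answer: 2 0 1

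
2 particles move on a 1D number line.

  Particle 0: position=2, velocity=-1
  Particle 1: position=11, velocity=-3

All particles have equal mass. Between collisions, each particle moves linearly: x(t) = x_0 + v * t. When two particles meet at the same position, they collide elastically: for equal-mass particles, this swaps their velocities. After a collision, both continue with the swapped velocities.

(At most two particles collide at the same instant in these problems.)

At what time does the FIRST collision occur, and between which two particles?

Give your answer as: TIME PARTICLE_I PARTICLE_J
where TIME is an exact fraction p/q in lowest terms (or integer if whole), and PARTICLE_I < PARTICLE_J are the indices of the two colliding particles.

Pair (0,1): pos 2,11 vel -1,-3 -> gap=9, closing at 2/unit, collide at t=9/2
Earliest collision: t=9/2 between 0 and 1

Answer: 9/2 0 1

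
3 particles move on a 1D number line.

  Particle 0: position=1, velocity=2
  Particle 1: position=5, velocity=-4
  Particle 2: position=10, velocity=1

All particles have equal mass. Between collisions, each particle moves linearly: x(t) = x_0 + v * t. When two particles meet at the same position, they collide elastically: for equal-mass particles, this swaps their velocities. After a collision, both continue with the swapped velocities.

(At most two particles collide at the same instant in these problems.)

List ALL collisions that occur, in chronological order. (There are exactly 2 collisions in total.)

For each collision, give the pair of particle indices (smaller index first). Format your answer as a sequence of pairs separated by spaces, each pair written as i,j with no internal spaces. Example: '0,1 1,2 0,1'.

Answer: 0,1 1,2

Derivation:
Collision at t=2/3: particles 0 and 1 swap velocities; positions: p0=7/3 p1=7/3 p2=32/3; velocities now: v0=-4 v1=2 v2=1
Collision at t=9: particles 1 and 2 swap velocities; positions: p0=-31 p1=19 p2=19; velocities now: v0=-4 v1=1 v2=2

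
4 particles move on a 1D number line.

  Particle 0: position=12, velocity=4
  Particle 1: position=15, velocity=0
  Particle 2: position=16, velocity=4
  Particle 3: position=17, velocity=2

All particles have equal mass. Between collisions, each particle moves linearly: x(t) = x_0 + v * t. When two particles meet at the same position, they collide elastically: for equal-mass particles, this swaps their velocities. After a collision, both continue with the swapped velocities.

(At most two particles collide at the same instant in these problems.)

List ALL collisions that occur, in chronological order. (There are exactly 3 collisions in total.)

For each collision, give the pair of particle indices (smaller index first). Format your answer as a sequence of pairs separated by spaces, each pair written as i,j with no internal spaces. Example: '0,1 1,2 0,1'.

Collision at t=1/2: particles 2 and 3 swap velocities; positions: p0=14 p1=15 p2=18 p3=18; velocities now: v0=4 v1=0 v2=2 v3=4
Collision at t=3/4: particles 0 and 1 swap velocities; positions: p0=15 p1=15 p2=37/2 p3=19; velocities now: v0=0 v1=4 v2=2 v3=4
Collision at t=5/2: particles 1 and 2 swap velocities; positions: p0=15 p1=22 p2=22 p3=26; velocities now: v0=0 v1=2 v2=4 v3=4

Answer: 2,3 0,1 1,2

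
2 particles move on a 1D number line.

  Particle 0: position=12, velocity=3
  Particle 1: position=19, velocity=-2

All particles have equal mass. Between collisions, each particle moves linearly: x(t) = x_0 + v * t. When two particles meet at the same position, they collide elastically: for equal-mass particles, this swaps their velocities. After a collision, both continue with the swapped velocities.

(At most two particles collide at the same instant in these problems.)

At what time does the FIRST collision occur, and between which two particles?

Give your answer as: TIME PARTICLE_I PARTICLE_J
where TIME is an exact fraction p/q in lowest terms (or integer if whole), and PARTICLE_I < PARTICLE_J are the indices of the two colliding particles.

Pair (0,1): pos 12,19 vel 3,-2 -> gap=7, closing at 5/unit, collide at t=7/5
Earliest collision: t=7/5 between 0 and 1

Answer: 7/5 0 1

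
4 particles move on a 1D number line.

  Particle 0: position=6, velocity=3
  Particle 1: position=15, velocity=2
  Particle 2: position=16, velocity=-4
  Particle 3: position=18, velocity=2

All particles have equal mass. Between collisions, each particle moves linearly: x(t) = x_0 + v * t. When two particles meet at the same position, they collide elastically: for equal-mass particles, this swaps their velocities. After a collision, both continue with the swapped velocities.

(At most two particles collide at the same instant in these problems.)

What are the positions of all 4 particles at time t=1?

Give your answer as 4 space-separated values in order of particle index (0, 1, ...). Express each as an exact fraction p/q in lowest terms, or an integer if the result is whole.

Answer: 9 12 17 20

Derivation:
Collision at t=1/6: particles 1 and 2 swap velocities; positions: p0=13/2 p1=46/3 p2=46/3 p3=55/3; velocities now: v0=3 v1=-4 v2=2 v3=2
Advance to t=1 (no further collisions before then); velocities: v0=3 v1=-4 v2=2 v3=2; positions = 9 12 17 20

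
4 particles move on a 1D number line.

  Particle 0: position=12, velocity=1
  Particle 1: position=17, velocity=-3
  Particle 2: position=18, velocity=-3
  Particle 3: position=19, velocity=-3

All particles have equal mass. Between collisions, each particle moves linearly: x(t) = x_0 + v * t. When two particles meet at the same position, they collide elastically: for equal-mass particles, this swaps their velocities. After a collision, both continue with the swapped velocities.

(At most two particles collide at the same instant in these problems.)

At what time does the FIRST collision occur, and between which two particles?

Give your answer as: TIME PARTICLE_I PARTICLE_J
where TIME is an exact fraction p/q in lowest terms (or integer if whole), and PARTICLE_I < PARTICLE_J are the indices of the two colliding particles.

Answer: 5/4 0 1

Derivation:
Pair (0,1): pos 12,17 vel 1,-3 -> gap=5, closing at 4/unit, collide at t=5/4
Pair (1,2): pos 17,18 vel -3,-3 -> not approaching (rel speed 0 <= 0)
Pair (2,3): pos 18,19 vel -3,-3 -> not approaching (rel speed 0 <= 0)
Earliest collision: t=5/4 between 0 and 1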